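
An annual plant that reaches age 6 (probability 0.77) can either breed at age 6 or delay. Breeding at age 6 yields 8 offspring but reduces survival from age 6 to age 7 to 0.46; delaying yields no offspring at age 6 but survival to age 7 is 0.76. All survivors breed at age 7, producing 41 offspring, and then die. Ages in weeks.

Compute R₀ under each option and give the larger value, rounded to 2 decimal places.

breed at age 6: R₀ = 0.77 × (8 + 0.46 × 41) = 0.77 × 26.8600 = 20.6822
delay to age 7: R₀ = 0.77 × (0.76 × 41) = 0.77 × 31.1600 = 23.9932
Higher: delay to age 7 (23.9932).

23.99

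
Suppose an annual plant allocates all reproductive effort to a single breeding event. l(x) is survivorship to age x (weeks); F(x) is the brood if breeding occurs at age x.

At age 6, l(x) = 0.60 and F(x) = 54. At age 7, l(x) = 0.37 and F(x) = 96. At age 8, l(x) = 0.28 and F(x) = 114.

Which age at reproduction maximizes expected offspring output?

Expected offspring if breeding at age x = l(x) × F(x):
  age 6: 0.60 × 54 = 32.400
  age 7: 0.37 × 96 = 35.520
  age 8: 0.28 × 114 = 31.920
Maximum at age 7 (35.520).

7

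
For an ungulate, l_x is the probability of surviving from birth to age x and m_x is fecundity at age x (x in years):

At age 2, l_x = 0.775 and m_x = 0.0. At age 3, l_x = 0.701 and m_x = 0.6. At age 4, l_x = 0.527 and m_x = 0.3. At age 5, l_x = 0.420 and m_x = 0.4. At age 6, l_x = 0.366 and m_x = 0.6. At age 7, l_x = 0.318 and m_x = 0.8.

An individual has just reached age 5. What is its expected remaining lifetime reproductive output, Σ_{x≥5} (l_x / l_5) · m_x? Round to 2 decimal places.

1.53

l_5 = 0.420. Conditional survival from age 5 to x is l_x / l_5.
  x=5: (0.420/0.420) × 0.4 = 0.4000
  x=6: (0.366/0.420) × 0.6 = 0.5229
  x=7: (0.318/0.420) × 0.8 = 0.6057
Sum = 0.4000 + 0.5229 + 0.6057 = 1.5286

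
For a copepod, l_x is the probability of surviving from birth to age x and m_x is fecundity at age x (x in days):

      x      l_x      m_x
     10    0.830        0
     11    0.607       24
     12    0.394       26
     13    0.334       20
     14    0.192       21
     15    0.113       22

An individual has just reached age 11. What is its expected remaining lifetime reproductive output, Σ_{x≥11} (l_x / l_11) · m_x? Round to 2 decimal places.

62.62

l_11 = 0.607. Conditional survival from age 11 to x is l_x / l_11.
  x=11: (0.607/0.607) × 24 = 24.0000
  x=12: (0.394/0.607) × 26 = 16.8764
  x=13: (0.334/0.607) × 20 = 11.0049
  x=14: (0.192/0.607) × 21 = 6.6425
  x=15: (0.113/0.607) × 22 = 4.0956
Sum = 24.0000 + 16.8764 + 11.0049 + 6.6425 + 4.0956 = 62.6194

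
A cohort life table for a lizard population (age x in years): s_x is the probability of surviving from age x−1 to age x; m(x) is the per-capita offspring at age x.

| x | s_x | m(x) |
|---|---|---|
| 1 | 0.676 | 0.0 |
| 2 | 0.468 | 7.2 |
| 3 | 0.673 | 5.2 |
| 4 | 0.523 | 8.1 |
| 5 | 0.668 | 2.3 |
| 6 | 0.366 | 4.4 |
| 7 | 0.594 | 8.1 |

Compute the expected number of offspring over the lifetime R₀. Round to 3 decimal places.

4.709

Survivorship from birth: l_x = s_1·s_2·…·s_x.
  l_1 = 0.67600
  l_2 = 0.31637
  l_3 = 0.21292
  l_4 = 0.11135
  l_5 = 0.07439
  l_6 = 0.02722
  l_7 = 0.01617
R₀ = Σ l_x m(x):
  age 1: 0.67600 × 0.0 = 0.0000
  age 2: 0.31637 × 7.2 = 2.2779
  age 3: 0.21292 × 5.2 = 1.1072
  age 4: 0.11135 × 8.1 = 0.9019
  age 5: 0.07439 × 2.3 = 0.1711
  age 6: 0.02722 × 4.4 = 0.1198
  age 7: 0.01617 × 8.1 = 0.1310
R₀ = 0.0000 + 2.2779 + 1.1072 + 0.9019 + 0.1711 + 0.1198 + 0.1310 = 4.7088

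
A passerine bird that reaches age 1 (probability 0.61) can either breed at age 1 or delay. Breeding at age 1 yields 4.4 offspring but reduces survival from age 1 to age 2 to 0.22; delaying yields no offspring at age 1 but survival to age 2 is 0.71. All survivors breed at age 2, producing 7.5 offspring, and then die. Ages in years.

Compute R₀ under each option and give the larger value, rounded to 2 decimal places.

3.69

breed at age 1: R₀ = 0.61 × (4.4 + 0.22 × 7.5) = 0.61 × 6.0500 = 3.6905
delay to age 2: R₀ = 0.61 × (0.71 × 7.5) = 0.61 × 5.3250 = 3.2482
Higher: breed at age 1 (3.6905).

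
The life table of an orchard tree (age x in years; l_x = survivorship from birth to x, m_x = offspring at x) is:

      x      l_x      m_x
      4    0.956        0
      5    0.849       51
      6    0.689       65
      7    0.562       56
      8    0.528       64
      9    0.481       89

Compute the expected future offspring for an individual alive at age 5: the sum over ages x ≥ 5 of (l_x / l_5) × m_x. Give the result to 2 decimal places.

l_5 = 0.849. Conditional survival from age 5 to x is l_x / l_5.
  x=5: (0.849/0.849) × 51 = 51.0000
  x=6: (0.689/0.849) × 65 = 52.7503
  x=7: (0.562/0.849) × 56 = 37.0695
  x=8: (0.528/0.849) × 64 = 39.8021
  x=9: (0.481/0.849) × 89 = 50.4229
Sum = 51.0000 + 52.7503 + 37.0695 + 39.8021 + 50.4229 = 231.0448

231.04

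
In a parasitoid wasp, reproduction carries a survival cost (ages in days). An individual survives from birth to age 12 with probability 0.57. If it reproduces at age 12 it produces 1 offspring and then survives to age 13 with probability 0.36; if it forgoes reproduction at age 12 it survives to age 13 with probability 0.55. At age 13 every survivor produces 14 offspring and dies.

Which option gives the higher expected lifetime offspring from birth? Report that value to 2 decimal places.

4.39

breed at age 12: R₀ = 0.57 × (1 + 0.36 × 14) = 0.57 × 6.0400 = 3.4428
delay to age 13: R₀ = 0.57 × (0.55 × 14) = 0.57 × 7.7000 = 4.3890
Higher: delay to age 13 (4.3890).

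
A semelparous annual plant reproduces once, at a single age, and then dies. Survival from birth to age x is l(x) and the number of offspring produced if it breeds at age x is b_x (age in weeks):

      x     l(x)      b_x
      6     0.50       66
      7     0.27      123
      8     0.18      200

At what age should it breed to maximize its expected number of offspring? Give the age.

8

Expected offspring if breeding at age x = l(x) × b_x:
  age 6: 0.50 × 66 = 33.000
  age 7: 0.27 × 123 = 33.210
  age 8: 0.18 × 200 = 36.000
Maximum at age 8 (36.000).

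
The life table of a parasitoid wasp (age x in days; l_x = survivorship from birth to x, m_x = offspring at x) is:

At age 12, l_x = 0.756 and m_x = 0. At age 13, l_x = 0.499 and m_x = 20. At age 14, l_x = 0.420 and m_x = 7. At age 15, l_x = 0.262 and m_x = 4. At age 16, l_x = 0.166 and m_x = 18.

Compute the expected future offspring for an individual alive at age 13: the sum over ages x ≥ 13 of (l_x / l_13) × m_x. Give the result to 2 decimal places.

l_13 = 0.499. Conditional survival from age 13 to x is l_x / l_13.
  x=13: (0.499/0.499) × 20 = 20.0000
  x=14: (0.420/0.499) × 7 = 5.8918
  x=15: (0.262/0.499) × 4 = 2.1002
  x=16: (0.166/0.499) × 18 = 5.9880
Sum = 20.0000 + 5.8918 + 2.1002 + 5.9880 = 33.9800

33.98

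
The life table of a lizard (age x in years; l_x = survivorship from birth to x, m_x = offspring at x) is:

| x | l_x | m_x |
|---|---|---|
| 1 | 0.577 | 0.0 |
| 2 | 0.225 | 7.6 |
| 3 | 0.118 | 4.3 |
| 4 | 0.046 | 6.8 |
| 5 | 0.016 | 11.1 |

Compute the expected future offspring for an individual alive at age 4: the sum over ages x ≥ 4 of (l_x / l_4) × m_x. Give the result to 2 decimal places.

l_4 = 0.046. Conditional survival from age 4 to x is l_x / l_4.
  x=4: (0.046/0.046) × 6.8 = 6.8000
  x=5: (0.016/0.046) × 11.1 = 3.8609
Sum = 6.8000 + 3.8609 = 10.6609

10.66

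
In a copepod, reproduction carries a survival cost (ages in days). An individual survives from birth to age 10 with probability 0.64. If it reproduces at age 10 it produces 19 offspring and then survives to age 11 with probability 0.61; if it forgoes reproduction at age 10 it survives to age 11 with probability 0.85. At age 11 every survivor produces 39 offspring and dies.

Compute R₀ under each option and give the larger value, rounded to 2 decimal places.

breed at age 10: R₀ = 0.64 × (19 + 0.61 × 39) = 0.64 × 42.7900 = 27.3856
delay to age 11: R₀ = 0.64 × (0.85 × 39) = 0.64 × 33.1500 = 21.2160
Higher: breed at age 10 (27.3856).

27.39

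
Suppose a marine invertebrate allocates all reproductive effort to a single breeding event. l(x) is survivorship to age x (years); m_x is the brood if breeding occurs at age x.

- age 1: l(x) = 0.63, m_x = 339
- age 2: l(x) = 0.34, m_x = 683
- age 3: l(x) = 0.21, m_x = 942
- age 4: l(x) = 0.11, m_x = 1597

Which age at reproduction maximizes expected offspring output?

2

Expected offspring if breeding at age x = l(x) × m_x:
  age 1: 0.63 × 339 = 213.570
  age 2: 0.34 × 683 = 232.220
  age 3: 0.21 × 942 = 197.820
  age 4: 0.11 × 1597 = 175.670
Maximum at age 2 (232.220).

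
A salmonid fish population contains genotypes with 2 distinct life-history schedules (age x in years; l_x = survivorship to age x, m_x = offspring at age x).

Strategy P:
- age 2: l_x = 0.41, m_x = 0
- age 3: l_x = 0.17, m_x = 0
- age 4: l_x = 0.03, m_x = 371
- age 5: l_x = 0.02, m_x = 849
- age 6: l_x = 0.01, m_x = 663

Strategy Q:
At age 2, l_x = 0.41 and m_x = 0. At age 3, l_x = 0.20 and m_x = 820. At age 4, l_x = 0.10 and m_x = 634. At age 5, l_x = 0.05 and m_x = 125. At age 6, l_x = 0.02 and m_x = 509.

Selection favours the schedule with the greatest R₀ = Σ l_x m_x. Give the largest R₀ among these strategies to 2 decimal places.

243.83

Strategy P: R₀ = 0.41×0 + 0.17×0 + 0.03×371 + 0.02×849 + 0.01×663 = 34.7400
Strategy Q: R₀ = 0.41×0 + 0.20×820 + 0.10×634 + 0.05×125 + 0.02×509 = 243.8300
Highest R₀: strategy Q with 243.8300.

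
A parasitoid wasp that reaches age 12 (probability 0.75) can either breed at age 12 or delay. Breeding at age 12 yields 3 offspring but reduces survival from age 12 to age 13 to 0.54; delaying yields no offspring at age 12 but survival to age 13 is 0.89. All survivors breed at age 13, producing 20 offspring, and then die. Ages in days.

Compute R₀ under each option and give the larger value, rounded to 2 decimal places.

breed at age 12: R₀ = 0.75 × (3 + 0.54 × 20) = 0.75 × 13.8000 = 10.3500
delay to age 13: R₀ = 0.75 × (0.89 × 20) = 0.75 × 17.8000 = 13.3500
Higher: delay to age 13 (13.3500).

13.35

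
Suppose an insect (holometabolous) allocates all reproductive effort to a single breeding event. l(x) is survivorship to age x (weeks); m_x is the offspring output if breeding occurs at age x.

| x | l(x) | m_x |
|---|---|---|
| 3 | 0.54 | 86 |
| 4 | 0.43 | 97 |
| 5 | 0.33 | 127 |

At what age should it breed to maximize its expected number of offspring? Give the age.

Expected offspring if breeding at age x = l(x) × m_x:
  age 3: 0.54 × 86 = 46.440
  age 4: 0.43 × 97 = 41.710
  age 5: 0.33 × 127 = 41.910
Maximum at age 3 (46.440).

3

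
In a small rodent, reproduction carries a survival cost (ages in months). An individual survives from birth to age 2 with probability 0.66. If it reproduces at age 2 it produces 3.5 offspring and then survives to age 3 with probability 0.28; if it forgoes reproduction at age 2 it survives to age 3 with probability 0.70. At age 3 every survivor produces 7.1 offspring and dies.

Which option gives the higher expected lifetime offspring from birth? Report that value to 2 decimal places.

breed at age 2: R₀ = 0.66 × (3.5 + 0.28 × 7.1) = 0.66 × 5.4880 = 3.6221
delay to age 3: R₀ = 0.66 × (0.70 × 7.1) = 0.66 × 4.9700 = 3.2802
Higher: breed at age 2 (3.6221).

3.62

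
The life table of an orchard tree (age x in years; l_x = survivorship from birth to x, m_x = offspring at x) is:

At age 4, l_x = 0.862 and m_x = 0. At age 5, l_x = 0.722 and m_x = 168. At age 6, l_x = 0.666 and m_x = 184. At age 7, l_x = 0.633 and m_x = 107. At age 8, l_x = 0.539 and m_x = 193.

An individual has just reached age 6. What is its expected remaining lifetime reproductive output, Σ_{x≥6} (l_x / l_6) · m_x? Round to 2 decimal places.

441.89

l_6 = 0.666. Conditional survival from age 6 to x is l_x / l_6.
  x=6: (0.666/0.666) × 184 = 184.0000
  x=7: (0.633/0.666) × 107 = 101.6982
  x=8: (0.539/0.666) × 193 = 156.1967
Sum = 184.0000 + 101.6982 + 156.1967 = 441.8949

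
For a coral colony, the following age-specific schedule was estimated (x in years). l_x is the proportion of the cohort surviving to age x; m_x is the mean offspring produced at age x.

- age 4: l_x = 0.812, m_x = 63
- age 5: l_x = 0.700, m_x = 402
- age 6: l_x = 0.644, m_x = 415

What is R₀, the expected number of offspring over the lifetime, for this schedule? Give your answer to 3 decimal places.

599.816

R₀ = Σ l_x m_x:
  age 4: 0.812 × 63 = 51.1560
  age 5: 0.700 × 402 = 281.4000
  age 6: 0.644 × 415 = 267.2600
R₀ = 51.1560 + 281.4000 + 267.2600 = 599.8160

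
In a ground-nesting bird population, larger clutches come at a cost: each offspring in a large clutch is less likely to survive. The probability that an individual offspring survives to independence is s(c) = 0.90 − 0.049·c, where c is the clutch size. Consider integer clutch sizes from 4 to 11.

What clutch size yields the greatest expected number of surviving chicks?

Expected surviving chicks = c × s(c):
  c=4: 4 × 0.704 = 2.816
  c=5: 5 × 0.655 = 3.275
  c=6: 6 × 0.606 = 3.636
  c=7: 7 × 0.557 = 3.899
  c=8: 8 × 0.508 = 4.064
  c=9: 9 × 0.459 = 4.131
  c=10: 10 × 0.410 = 4.100
  c=11: 11 × 0.361 = 3.971
Maximum at c = 9 (4.131 surviving chicks).

9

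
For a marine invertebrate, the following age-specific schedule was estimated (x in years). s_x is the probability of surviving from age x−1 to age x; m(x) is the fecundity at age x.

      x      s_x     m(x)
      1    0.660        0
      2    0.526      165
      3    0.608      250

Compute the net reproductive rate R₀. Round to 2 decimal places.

Survivorship from birth: l_x = s_1·s_2·…·s_x.
  l_1 = 0.66000
  l_2 = 0.34716
  l_3 = 0.21107
R₀ = Σ l_x m(x):
  age 1: 0.66000 × 0 = 0.0000
  age 2: 0.34716 × 165 = 57.2814
  age 3: 0.21107 × 250 = 52.7675
R₀ = 0.0000 + 57.2814 + 52.7675 = 110.0489

110.05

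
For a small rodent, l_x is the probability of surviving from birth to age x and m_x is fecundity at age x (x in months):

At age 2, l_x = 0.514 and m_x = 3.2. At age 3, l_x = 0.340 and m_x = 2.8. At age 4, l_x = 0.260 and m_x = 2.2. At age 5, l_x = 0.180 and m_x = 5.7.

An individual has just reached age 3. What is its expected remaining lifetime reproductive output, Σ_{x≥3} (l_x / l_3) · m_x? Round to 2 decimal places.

7.50

l_3 = 0.340. Conditional survival from age 3 to x is l_x / l_3.
  x=3: (0.340/0.340) × 2.8 = 2.8000
  x=4: (0.260/0.340) × 2.2 = 1.6824
  x=5: (0.180/0.340) × 5.7 = 3.0176
Sum = 2.8000 + 1.6824 + 3.0176 = 7.5000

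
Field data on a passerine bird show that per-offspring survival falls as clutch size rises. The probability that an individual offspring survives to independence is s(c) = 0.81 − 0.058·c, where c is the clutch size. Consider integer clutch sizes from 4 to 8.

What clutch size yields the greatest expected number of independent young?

7

Expected independent young = c × s(c):
  c=4: 4 × 0.578 = 2.312
  c=5: 5 × 0.520 = 2.600
  c=6: 6 × 0.462 = 2.772
  c=7: 7 × 0.404 = 2.828
  c=8: 8 × 0.346 = 2.768
Maximum at c = 7 (2.828 independent young).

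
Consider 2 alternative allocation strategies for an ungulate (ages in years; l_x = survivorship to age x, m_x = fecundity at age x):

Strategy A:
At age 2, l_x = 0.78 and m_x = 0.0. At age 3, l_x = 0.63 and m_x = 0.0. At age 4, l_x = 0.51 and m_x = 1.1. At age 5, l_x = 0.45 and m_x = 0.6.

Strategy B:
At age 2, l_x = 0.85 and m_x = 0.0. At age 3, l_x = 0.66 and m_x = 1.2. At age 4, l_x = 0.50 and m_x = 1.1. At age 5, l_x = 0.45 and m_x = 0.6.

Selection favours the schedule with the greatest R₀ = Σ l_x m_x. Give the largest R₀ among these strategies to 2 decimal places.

1.61

Strategy A: R₀ = 0.78×0.0 + 0.63×0.0 + 0.51×1.1 + 0.45×0.6 = 0.8310
Strategy B: R₀ = 0.85×0.0 + 0.66×1.2 + 0.50×1.1 + 0.45×0.6 = 1.6120
Highest R₀: strategy B with 1.6120.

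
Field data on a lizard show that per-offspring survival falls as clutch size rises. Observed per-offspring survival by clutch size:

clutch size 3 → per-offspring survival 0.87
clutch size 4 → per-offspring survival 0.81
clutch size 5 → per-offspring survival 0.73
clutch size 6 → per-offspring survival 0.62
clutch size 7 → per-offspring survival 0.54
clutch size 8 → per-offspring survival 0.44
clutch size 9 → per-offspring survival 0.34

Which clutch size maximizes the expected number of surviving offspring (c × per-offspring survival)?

Expected surviving offspring = c × s(c):
  c=3: 3 × 0.87 = 2.610
  c=4: 4 × 0.81 = 3.240
  c=5: 5 × 0.73 = 3.650
  c=6: 6 × 0.62 = 3.720
  c=7: 7 × 0.54 = 3.780
  c=8: 8 × 0.44 = 3.520
  c=9: 9 × 0.34 = 3.060
Maximum at c = 7 (3.780 surviving offspring).

7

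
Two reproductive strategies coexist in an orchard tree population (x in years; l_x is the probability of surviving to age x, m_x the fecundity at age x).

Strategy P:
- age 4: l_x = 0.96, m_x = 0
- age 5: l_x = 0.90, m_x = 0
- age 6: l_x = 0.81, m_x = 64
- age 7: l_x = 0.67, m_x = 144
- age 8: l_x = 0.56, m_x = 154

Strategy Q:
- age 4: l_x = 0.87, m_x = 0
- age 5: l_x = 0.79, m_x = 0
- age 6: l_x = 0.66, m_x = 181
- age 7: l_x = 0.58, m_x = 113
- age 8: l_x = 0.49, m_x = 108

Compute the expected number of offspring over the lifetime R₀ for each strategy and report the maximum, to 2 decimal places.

237.92

Strategy P: R₀ = 0.96×0 + 0.90×0 + 0.81×64 + 0.67×144 + 0.56×154 = 234.5600
Strategy Q: R₀ = 0.87×0 + 0.79×0 + 0.66×181 + 0.58×113 + 0.49×108 = 237.9200
Highest R₀: strategy Q with 237.9200.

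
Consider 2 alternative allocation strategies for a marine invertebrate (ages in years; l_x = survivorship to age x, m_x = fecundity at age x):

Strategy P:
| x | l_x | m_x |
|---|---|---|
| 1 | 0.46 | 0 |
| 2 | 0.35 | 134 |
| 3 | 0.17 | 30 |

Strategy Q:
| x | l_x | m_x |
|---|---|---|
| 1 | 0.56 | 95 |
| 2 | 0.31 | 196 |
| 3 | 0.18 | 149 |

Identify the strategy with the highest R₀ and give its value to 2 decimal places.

140.78

Strategy P: R₀ = 0.46×0 + 0.35×134 + 0.17×30 = 52.0000
Strategy Q: R₀ = 0.56×95 + 0.31×196 + 0.18×149 = 140.7800
Highest R₀: strategy Q with 140.7800.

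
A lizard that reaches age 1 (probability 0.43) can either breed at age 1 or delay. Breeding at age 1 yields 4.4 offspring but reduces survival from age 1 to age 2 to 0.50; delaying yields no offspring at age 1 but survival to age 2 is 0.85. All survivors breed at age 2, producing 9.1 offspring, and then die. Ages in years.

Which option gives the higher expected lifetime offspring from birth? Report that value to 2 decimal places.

breed at age 1: R₀ = 0.43 × (4.4 + 0.50 × 9.1) = 0.43 × 8.9500 = 3.8485
delay to age 2: R₀ = 0.43 × (0.85 × 9.1) = 0.43 × 7.7350 = 3.3260
Higher: breed at age 1 (3.8485).

3.85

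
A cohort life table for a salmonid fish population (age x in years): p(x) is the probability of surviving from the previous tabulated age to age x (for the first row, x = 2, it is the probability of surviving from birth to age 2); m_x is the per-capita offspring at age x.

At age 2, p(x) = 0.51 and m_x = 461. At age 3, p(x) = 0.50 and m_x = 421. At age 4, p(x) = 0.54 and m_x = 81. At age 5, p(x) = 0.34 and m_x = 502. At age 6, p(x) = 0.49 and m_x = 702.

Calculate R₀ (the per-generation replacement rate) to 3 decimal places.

393.226

Survivorship from birth: l_x = p_2·p_3·…·p_x.
  l_2 = 0.51000
  l_3 = 0.25500
  l_4 = 0.13770
  l_5 = 0.04682
  l_6 = 0.02294
R₀ = Σ l_x m_x:
  age 2: 0.51000 × 461 = 235.1100
  age 3: 0.25500 × 421 = 107.3550
  age 4: 0.13770 × 81 = 11.1537
  age 5: 0.04682 × 502 = 23.5036
  age 6: 0.02294 × 702 = 16.1039
R₀ = 235.1100 + 107.3550 + 11.1537 + 23.5036 + 16.1039 = 393.2262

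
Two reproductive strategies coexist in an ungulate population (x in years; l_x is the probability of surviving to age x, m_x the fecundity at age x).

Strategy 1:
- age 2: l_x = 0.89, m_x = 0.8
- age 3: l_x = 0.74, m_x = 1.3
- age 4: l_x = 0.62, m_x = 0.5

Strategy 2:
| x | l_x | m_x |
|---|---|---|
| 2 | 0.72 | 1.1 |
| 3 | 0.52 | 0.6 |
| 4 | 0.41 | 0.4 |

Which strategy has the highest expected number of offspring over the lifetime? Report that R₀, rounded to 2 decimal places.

1.98

Strategy 1: R₀ = 0.89×0.8 + 0.74×1.3 + 0.62×0.5 = 1.9840
Strategy 2: R₀ = 0.72×1.1 + 0.52×0.6 + 0.41×0.4 = 1.2680
Highest R₀: strategy 1 with 1.9840.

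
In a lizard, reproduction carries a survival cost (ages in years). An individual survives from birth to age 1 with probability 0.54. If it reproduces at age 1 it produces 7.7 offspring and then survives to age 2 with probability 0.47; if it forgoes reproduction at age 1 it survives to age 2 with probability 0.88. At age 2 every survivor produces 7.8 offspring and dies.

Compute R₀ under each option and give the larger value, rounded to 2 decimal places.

6.14

breed at age 1: R₀ = 0.54 × (7.7 + 0.47 × 7.8) = 0.54 × 11.3660 = 6.1376
delay to age 2: R₀ = 0.54 × (0.88 × 7.8) = 0.54 × 6.8640 = 3.7066
Higher: breed at age 1 (6.1376).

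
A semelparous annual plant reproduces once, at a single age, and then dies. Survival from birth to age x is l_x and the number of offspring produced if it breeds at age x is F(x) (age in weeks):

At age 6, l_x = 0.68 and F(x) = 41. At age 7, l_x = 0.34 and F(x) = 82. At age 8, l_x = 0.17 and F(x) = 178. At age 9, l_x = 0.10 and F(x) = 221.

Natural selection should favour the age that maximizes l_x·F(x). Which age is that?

Expected offspring if breeding at age x = l_x × F(x):
  age 6: 0.68 × 41 = 27.880
  age 7: 0.34 × 82 = 27.880
  age 8: 0.17 × 178 = 30.260
  age 9: 0.10 × 221 = 22.100
Maximum at age 8 (30.260).

8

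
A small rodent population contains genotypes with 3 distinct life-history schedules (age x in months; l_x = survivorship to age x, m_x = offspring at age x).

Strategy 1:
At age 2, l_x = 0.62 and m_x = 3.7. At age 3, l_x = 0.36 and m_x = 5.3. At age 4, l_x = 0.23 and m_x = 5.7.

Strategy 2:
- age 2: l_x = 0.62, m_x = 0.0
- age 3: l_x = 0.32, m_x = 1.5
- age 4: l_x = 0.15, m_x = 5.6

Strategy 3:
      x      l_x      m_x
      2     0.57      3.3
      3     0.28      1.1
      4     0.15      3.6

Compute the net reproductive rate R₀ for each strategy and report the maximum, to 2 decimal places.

Strategy 1: R₀ = 0.62×3.7 + 0.36×5.3 + 0.23×5.7 = 5.5130
Strategy 2: R₀ = 0.62×0.0 + 0.32×1.5 + 0.15×5.6 = 1.3200
Strategy 3: R₀ = 0.57×3.3 + 0.28×1.1 + 0.15×3.6 = 2.7290
Highest R₀: strategy 1 with 5.5130.

5.51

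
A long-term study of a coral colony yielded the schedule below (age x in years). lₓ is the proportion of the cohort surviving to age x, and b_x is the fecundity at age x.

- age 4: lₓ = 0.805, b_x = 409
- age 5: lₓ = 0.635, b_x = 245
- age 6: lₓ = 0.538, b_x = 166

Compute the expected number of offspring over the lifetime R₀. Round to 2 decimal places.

R₀ = Σ lₓ b_x:
  age 4: 0.805 × 409 = 329.2450
  age 5: 0.635 × 245 = 155.5750
  age 6: 0.538 × 166 = 89.3080
R₀ = 329.2450 + 155.5750 + 89.3080 = 574.1280

574.13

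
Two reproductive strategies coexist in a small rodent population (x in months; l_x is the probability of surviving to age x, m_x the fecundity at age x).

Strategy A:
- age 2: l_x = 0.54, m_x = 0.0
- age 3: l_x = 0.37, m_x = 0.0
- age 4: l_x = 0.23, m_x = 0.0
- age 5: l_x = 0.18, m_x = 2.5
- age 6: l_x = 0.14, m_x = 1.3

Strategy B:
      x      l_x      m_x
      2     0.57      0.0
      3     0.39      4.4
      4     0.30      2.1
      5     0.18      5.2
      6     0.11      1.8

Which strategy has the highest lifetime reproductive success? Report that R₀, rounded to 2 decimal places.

Strategy A: R₀ = 0.54×0.0 + 0.37×0.0 + 0.23×0.0 + 0.18×2.5 + 0.14×1.3 = 0.6320
Strategy B: R₀ = 0.57×0.0 + 0.39×4.4 + 0.30×2.1 + 0.18×5.2 + 0.11×1.8 = 3.4800
Highest R₀: strategy B with 3.4800.

3.48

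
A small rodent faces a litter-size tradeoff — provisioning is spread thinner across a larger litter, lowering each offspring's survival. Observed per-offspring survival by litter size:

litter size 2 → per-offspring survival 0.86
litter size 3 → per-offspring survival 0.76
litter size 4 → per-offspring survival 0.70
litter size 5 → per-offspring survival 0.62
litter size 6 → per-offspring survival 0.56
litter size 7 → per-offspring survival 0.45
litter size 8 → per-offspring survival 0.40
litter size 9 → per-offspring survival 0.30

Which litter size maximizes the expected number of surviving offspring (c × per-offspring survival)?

Expected surviving offspring = c × s(c):
  c=2: 2 × 0.86 = 1.720
  c=3: 3 × 0.76 = 2.280
  c=4: 4 × 0.70 = 2.800
  c=5: 5 × 0.62 = 3.100
  c=6: 6 × 0.56 = 3.360
  c=7: 7 × 0.45 = 3.150
  c=8: 8 × 0.40 = 3.200
  c=9: 9 × 0.30 = 2.700
Maximum at c = 6 (3.360 surviving offspring).

6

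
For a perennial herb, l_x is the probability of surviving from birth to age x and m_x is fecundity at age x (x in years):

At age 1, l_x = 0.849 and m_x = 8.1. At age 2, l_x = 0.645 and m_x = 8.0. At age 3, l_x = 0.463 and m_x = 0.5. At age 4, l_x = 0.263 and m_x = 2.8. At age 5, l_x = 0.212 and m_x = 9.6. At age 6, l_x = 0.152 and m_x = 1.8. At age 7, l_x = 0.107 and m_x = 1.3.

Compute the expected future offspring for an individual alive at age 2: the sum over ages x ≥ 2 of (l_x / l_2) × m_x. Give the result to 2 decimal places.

13.30

l_2 = 0.645. Conditional survival from age 2 to x is l_x / l_2.
  x=2: (0.645/0.645) × 8.0 = 8.0000
  x=3: (0.463/0.645) × 0.5 = 0.3589
  x=4: (0.263/0.645) × 2.8 = 1.1417
  x=5: (0.212/0.645) × 9.6 = 3.1553
  x=6: (0.152/0.645) × 1.8 = 0.4242
  x=7: (0.107/0.645) × 1.3 = 0.2157
Sum = 8.0000 + 0.3589 + 1.1417 + 3.1553 + 0.4242 + 0.2157 = 13.2958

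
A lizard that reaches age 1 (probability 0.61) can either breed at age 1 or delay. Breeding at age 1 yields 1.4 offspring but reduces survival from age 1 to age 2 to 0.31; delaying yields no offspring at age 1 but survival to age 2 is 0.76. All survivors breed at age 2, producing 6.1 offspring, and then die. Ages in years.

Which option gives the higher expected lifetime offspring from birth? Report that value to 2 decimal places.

2.83

breed at age 1: R₀ = 0.61 × (1.4 + 0.31 × 6.1) = 0.61 × 3.2910 = 2.0075
delay to age 2: R₀ = 0.61 × (0.76 × 6.1) = 0.61 × 4.6360 = 2.8280
Higher: delay to age 2 (2.8280).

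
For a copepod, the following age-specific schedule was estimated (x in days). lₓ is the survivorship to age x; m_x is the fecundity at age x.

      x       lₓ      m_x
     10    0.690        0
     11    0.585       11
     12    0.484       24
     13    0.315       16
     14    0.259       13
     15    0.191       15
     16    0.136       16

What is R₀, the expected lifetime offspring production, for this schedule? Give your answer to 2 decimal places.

31.50

R₀ = Σ lₓ m_x:
  age 10: 0.690 × 0 = 0.0000
  age 11: 0.585 × 11 = 6.4350
  age 12: 0.484 × 24 = 11.6160
  age 13: 0.315 × 16 = 5.0400
  age 14: 0.259 × 13 = 3.3670
  age 15: 0.191 × 15 = 2.8650
  age 16: 0.136 × 16 = 2.1760
R₀ = 0.0000 + 6.4350 + 11.6160 + 5.0400 + 3.3670 + 2.8650 + 2.1760 = 31.4990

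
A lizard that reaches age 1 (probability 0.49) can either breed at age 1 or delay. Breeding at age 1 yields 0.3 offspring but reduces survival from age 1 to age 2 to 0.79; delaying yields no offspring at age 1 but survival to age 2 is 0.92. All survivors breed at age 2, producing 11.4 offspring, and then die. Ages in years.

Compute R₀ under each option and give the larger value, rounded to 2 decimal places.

breed at age 1: R₀ = 0.49 × (0.3 + 0.79 × 11.4) = 0.49 × 9.3060 = 4.5599
delay to age 2: R₀ = 0.49 × (0.92 × 11.4) = 0.49 × 10.4880 = 5.1391
Higher: delay to age 2 (5.1391).

5.14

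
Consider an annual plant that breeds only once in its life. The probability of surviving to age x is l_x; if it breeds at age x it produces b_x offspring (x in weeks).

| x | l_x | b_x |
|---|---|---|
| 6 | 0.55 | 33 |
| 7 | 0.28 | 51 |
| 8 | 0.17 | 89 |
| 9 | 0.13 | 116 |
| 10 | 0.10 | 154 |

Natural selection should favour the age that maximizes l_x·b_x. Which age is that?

6

Expected offspring if breeding at age x = l_x × b_x:
  age 6: 0.55 × 33 = 18.150
  age 7: 0.28 × 51 = 14.280
  age 8: 0.17 × 89 = 15.130
  age 9: 0.13 × 116 = 15.080
  age 10: 0.10 × 154 = 15.400
Maximum at age 6 (18.150).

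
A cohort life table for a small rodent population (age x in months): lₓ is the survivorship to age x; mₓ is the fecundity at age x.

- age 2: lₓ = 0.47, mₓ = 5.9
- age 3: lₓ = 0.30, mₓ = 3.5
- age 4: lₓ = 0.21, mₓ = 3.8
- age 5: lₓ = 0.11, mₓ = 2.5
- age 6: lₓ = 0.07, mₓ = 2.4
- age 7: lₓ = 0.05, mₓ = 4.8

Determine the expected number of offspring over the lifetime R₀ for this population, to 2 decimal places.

R₀ = Σ lₓ mₓ:
  age 2: 0.47 × 5.9 = 2.7730
  age 3: 0.30 × 3.5 = 1.0500
  age 4: 0.21 × 3.8 = 0.7980
  age 5: 0.11 × 2.5 = 0.2750
  age 6: 0.07 × 2.4 = 0.1680
  age 7: 0.05 × 4.8 = 0.2400
R₀ = 2.7730 + 1.0500 + 0.7980 + 0.2750 + 0.1680 + 0.2400 = 5.3040

5.30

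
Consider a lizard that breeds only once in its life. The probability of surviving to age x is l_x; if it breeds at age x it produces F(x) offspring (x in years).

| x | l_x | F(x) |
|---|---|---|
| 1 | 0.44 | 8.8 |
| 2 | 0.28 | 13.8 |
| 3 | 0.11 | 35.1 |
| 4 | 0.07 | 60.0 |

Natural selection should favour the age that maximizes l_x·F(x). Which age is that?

4

Expected offspring if breeding at age x = l_x × F(x):
  age 1: 0.44 × 8.8 = 3.872
  age 2: 0.28 × 13.8 = 3.864
  age 3: 0.11 × 35.1 = 3.861
  age 4: 0.07 × 60.0 = 4.200
Maximum at age 4 (4.200).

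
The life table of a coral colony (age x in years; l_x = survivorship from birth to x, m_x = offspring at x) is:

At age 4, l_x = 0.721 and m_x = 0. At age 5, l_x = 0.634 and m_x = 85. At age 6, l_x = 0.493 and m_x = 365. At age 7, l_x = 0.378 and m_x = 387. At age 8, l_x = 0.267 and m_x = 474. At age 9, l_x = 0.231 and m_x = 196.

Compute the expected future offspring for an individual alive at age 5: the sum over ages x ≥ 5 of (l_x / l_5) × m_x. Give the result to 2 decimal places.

870.59

l_5 = 0.634. Conditional survival from age 5 to x is l_x / l_5.
  x=5: (0.634/0.634) × 85 = 85.0000
  x=6: (0.493/0.634) × 365 = 283.8249
  x=7: (0.378/0.634) × 387 = 230.7350
  x=8: (0.267/0.634) × 474 = 199.6183
  x=9: (0.231/0.634) × 196 = 71.4132
Sum = 85.0000 + 283.8249 + 230.7350 + 199.6183 + 71.4132 = 870.5915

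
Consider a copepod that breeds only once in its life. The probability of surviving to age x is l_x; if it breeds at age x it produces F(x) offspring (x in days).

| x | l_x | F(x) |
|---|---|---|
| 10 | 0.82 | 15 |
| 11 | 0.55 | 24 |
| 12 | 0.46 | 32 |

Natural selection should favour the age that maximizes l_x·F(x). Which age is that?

Expected offspring if breeding at age x = l_x × F(x):
  age 10: 0.82 × 15 = 12.300
  age 11: 0.55 × 24 = 13.200
  age 12: 0.46 × 32 = 14.720
Maximum at age 12 (14.720).

12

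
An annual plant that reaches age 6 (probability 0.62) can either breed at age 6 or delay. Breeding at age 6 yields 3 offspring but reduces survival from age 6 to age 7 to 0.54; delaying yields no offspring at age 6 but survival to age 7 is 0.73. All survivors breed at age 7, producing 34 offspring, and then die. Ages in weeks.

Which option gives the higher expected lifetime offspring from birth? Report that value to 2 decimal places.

breed at age 6: R₀ = 0.62 × (3 + 0.54 × 34) = 0.62 × 21.3600 = 13.2432
delay to age 7: R₀ = 0.62 × (0.73 × 34) = 0.62 × 24.8200 = 15.3884
Higher: delay to age 7 (15.3884).

15.39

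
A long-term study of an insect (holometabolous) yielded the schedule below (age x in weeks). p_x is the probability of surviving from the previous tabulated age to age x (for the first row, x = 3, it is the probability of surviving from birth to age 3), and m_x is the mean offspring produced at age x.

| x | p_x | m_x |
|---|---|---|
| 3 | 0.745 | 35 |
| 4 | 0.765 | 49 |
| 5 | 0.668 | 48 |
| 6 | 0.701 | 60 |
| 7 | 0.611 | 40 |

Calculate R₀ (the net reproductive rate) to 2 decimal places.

94.81

Survivorship from birth: l_x = p_3·p_4·…·p_x.
  l_3 = 0.74500
  l_4 = 0.56993
  l_5 = 0.38071
  l_6 = 0.26688
  l_7 = 0.16306
R₀ = Σ l_x m_x:
  age 3: 0.74500 × 35 = 26.0750
  age 4: 0.56993 × 49 = 27.9266
  age 5: 0.38071 × 48 = 18.2741
  age 6: 0.26688 × 60 = 16.0128
  age 7: 0.16306 × 40 = 6.5224
R₀ = 26.0750 + 27.9266 + 18.2741 + 16.0128 + 6.5224 = 94.8109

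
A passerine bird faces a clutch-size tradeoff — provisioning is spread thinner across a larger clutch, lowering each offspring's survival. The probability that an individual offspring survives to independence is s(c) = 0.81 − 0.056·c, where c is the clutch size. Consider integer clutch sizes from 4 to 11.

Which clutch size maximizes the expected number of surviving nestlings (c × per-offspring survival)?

Expected surviving nestlings = c × s(c):
  c=4: 4 × 0.586 = 2.344
  c=5: 5 × 0.530 = 2.650
  c=6: 6 × 0.474 = 2.844
  c=7: 7 × 0.418 = 2.926
  c=8: 8 × 0.362 = 2.896
  c=9: 9 × 0.306 = 2.754
  c=10: 10 × 0.250 = 2.500
  c=11: 11 × 0.194 = 2.134
Maximum at c = 7 (2.926 surviving nestlings).

7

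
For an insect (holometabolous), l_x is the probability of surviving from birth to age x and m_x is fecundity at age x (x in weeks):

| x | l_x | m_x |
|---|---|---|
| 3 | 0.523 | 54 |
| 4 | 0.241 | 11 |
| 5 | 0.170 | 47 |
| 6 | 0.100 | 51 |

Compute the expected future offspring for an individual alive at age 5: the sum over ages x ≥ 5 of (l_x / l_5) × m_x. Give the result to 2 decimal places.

l_5 = 0.170. Conditional survival from age 5 to x is l_x / l_5.
  x=5: (0.170/0.170) × 47 = 47.0000
  x=6: (0.100/0.170) × 51 = 30.0000
Sum = 47.0000 + 30.0000 = 77.0000

77.00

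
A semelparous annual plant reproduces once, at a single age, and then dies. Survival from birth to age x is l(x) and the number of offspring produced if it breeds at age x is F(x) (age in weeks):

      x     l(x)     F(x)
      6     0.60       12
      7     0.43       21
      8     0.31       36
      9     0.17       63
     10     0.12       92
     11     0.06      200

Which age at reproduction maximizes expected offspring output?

Expected offspring if breeding at age x = l(x) × F(x):
  age 6: 0.60 × 12 = 7.200
  age 7: 0.43 × 21 = 9.030
  age 8: 0.31 × 36 = 11.160
  age 9: 0.17 × 63 = 10.710
  age 10: 0.12 × 92 = 11.040
  age 11: 0.06 × 200 = 12.000
Maximum at age 11 (12.000).

11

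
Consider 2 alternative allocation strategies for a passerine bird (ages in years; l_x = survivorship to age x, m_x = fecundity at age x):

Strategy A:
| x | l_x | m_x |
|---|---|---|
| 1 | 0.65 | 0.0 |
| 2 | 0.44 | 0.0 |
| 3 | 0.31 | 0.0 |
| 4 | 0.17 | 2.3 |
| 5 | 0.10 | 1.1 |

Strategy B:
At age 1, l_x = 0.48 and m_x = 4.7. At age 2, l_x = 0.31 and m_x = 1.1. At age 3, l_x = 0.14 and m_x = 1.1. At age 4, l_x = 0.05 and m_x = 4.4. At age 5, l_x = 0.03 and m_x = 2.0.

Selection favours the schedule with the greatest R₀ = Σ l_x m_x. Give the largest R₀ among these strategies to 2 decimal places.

3.03

Strategy A: R₀ = 0.65×0.0 + 0.44×0.0 + 0.31×0.0 + 0.17×2.3 + 0.10×1.1 = 0.5010
Strategy B: R₀ = 0.48×4.7 + 0.31×1.1 + 0.14×1.1 + 0.05×4.4 + 0.03×2.0 = 3.0310
Highest R₀: strategy B with 3.0310.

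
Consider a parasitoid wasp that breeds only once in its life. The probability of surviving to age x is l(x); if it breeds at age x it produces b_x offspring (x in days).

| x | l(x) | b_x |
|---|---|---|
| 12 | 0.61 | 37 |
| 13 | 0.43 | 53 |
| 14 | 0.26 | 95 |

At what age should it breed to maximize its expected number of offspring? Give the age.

14

Expected offspring if breeding at age x = l(x) × b_x:
  age 12: 0.61 × 37 = 22.570
  age 13: 0.43 × 53 = 22.790
  age 14: 0.26 × 95 = 24.700
Maximum at age 14 (24.700).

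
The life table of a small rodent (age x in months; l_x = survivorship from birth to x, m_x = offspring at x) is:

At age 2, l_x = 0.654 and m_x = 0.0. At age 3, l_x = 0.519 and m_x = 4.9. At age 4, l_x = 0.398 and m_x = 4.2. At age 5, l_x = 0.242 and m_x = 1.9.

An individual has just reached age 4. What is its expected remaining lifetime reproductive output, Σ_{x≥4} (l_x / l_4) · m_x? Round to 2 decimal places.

5.36

l_4 = 0.398. Conditional survival from age 4 to x is l_x / l_4.
  x=4: (0.398/0.398) × 4.2 = 4.2000
  x=5: (0.242/0.398) × 1.9 = 1.1553
Sum = 4.2000 + 1.1553 = 5.3553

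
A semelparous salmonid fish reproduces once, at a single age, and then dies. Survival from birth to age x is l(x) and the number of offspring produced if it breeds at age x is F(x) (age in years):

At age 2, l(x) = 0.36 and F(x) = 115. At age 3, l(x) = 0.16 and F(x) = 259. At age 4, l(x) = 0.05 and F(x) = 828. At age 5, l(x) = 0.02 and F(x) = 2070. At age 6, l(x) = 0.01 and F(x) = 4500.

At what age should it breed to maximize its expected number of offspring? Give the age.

6

Expected offspring if breeding at age x = l(x) × F(x):
  age 2: 0.36 × 115 = 41.400
  age 3: 0.16 × 259 = 41.440
  age 4: 0.05 × 828 = 41.400
  age 5: 0.02 × 2070 = 41.400
  age 6: 0.01 × 4500 = 45.000
Maximum at age 6 (45.000).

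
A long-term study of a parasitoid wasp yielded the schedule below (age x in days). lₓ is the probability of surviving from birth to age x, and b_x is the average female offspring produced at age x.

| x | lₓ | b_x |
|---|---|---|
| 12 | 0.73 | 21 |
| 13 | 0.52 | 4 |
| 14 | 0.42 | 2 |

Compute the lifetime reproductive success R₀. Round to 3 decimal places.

18.250

R₀ = Σ lₓ b_x:
  age 12: 0.73 × 21 = 15.3300
  age 13: 0.52 × 4 = 2.0800
  age 14: 0.42 × 2 = 0.8400
R₀ = 15.3300 + 2.0800 + 0.8400 = 18.2500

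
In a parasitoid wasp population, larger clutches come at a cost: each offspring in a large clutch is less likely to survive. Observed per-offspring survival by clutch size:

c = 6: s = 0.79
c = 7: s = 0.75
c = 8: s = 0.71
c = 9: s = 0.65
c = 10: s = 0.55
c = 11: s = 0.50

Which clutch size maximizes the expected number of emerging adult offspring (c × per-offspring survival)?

9

Expected emerging adult offspring = c × s(c):
  c=6: 6 × 0.79 = 4.740
  c=7: 7 × 0.75 = 5.250
  c=8: 8 × 0.71 = 5.680
  c=9: 9 × 0.65 = 5.850
  c=10: 10 × 0.55 = 5.500
  c=11: 11 × 0.50 = 5.500
Maximum at c = 9 (5.850 emerging adult offspring).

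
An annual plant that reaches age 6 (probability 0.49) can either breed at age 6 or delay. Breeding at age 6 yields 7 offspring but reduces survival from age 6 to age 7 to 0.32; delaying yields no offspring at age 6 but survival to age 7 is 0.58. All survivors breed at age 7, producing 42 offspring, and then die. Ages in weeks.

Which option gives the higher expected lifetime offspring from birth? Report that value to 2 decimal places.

breed at age 6: R₀ = 0.49 × (7 + 0.32 × 42) = 0.49 × 20.4400 = 10.0156
delay to age 7: R₀ = 0.49 × (0.58 × 42) = 0.49 × 24.3600 = 11.9364
Higher: delay to age 7 (11.9364).

11.94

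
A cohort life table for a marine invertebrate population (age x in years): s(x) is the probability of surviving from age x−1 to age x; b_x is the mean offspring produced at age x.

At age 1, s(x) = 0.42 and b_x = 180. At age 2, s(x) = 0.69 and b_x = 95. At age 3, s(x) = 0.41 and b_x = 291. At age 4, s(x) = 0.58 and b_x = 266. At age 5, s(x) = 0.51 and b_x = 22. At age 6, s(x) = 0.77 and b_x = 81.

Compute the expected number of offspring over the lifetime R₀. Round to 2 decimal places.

159.00

Survivorship from birth: l_x = s_1·s_2·…·s_x.
  l_1 = 0.42000
  l_2 = 0.28980
  l_3 = 0.11882
  l_4 = 0.06891
  l_5 = 0.03515
  l_6 = 0.02706
R₀ = Σ l_x b_x:
  age 1: 0.42000 × 180 = 75.6000
  age 2: 0.28980 × 95 = 27.5310
  age 3: 0.11882 × 291 = 34.5766
  age 4: 0.06891 × 266 = 18.3301
  age 5: 0.03515 × 22 = 0.7733
  age 6: 0.02706 × 81 = 2.1919
R₀ = 75.6000 + 27.5310 + 34.5766 + 18.3301 + 0.7733 + 2.1919 = 159.0028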